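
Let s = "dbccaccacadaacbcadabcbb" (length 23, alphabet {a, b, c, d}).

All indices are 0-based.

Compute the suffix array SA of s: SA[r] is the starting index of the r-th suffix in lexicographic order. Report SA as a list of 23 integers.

[11, 18, 7, 12, 4, 9, 16, 22, 21, 14, 19, 1, 6, 3, 8, 15, 20, 13, 5, 2, 10, 17, 0]

rank | idx | suffix
   0 |  11 | aacbcadabcbb
   1 |  18 | abcbb
   2 |   7 | acadaacbcadabcbb
   3 |  12 | acbcadabcbb
   4 |   4 | accacadaacbcadabcbb
   5 |   9 | adaacbcadabcbb
   6 |  16 | adabcbb
   7 |  22 | b
   8 |  21 | bb
   9 |  14 | bcadabcbb
  10 |  19 | bcbb
  11 |   1 | bccaccacadaacbcadabcbb
  12 |   6 | cacadaacbcadabcbb
  13 |   3 | caccacadaacbcadabcbb
  14 |   8 | cadaacbcadabcbb
  15 |  15 | cadabcbb
  16 |  20 | cbb
  17 |  13 | cbcadabcbb
  18 |   5 | ccacadaacbcadabcbb
  19 |   2 | ccaccacadaacbcadabcbb
  20 |  10 | daacbcadabcbb
  21 |  17 | dabcbb
  22 |   0 | dbccaccacadaacbcadabcbb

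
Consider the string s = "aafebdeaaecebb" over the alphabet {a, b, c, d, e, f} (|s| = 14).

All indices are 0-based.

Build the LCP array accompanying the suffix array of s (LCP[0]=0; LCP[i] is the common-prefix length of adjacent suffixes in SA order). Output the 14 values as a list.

sorted suffixes:
  #0 SA[0]=7  'aaecebb'
  #1 SA[1]=0  'aafebdeaaecebb'
  #2 SA[2]=8  'aecebb'
  #3 SA[3]=1  'afebdeaaecebb'
  #4 SA[4]=13  'b'
  #5 SA[5]=12  'bb'
  #6 SA[6]=4  'bdeaaecebb'
  #7 SA[7]=10  'cebb'
  #8 SA[8]=5  'deaaecebb'
  #9 SA[9]=6  'eaaecebb'
  #10 SA[10]=11  'ebb'
  #11 SA[11]=3  'ebdeaaecebb'
  #12 SA[12]=9  'ecebb'
  #13 SA[13]=2  'febdeaaecebb'

SA = [7, 0, 8, 1, 13, 12, 4, 10, 5, 6, 11, 3, 9, 2]
[i] adj suffixes → lcp
  [1] 7/0 → 2 ('aa')
  [2] 0/8 → 1 ('a')
  [3] 8/1 → 1 ('a')
  [4] 1/13 → 0 ('')
  [5] 13/12 → 1 ('b')
  [6] 12/4 → 1 ('b')
  [7] 4/10 → 0 ('')
  [8] 10/5 → 0 ('')
  [9] 5/6 → 0 ('')
  [10] 6/11 → 1 ('e')
  [11] 11/3 → 2 ('eb')
  [12] 3/9 → 1 ('e')
  [13] 9/2 → 0 ('')

[0, 2, 1, 1, 0, 1, 1, 0, 0, 0, 1, 2, 1, 0]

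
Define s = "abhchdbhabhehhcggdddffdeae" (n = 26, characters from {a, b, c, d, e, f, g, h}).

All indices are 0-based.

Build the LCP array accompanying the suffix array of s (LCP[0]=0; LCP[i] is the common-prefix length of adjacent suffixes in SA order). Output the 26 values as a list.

rank→(start, suffix):
  0 → (0, 'abhchdbhabhehhcggdddffdeae')
  1 → (8, 'abhehhcggdddffdeae')
  2 → (24, 'ae')
  3 → (6, 'bhabhehhcggdddffdeae')
  4 → (1, 'bhchdbhabhehhcggdddffdeae')
  5 → (9, 'bhehhcggdddffdeae')
  6 → (14, 'cggdddffdeae')
  7 → (3, 'chdbhabhehhcggdddffdeae')
  8 → (5, 'dbhabhehhcggdddffdeae')
  9 → (17, 'dddffdeae')
  10 → (18, 'ddffdeae')
  11 → (22, 'deae')
  12 → (19, 'dffdeae')
  13 → (25, 'e')
  14 → (23, 'eae')
  15 → (11, 'ehhcggdddffdeae')
  16 → (21, 'fdeae')
  17 → (20, 'ffdeae')
  18 → (16, 'gdddffdeae')
  19 → (15, 'ggdddffdeae')
  20 → (7, 'habhehhcggdddffdeae')
  21 → (13, 'hcggdddffdeae')
  22 → (2, 'hchdbhabhehhcggdddffdeae')
  23 → (4, 'hdbhabhehhcggdddffdeae')
  24 → (10, 'hehhcggdddffdeae')
  25 → (12, 'hhcggdddffdeae')

SA = [0, 8, 24, 6, 1, 9, 14, 3, 5, 17, 18, 22, 19, 25, 23, 11, 21, 20, 16, 15, 7, 13, 2, 4, 10, 12]
rank  pair      lcp
   1  s[0:],s[8:]  3  'abh'
   2  s[8:],s[24:]  1  'a'
   3  s[24:],s[6:]  0  ''
   4  s[6:],s[1:]  2  'bh'
   5  s[1:],s[9:]  2  'bh'
   6  s[9:],s[14:]  0  ''
   7  s[14:],s[3:]  1  'c'
   8  s[3:],s[5:]  0  ''
   9  s[5:],s[17:]  1  'd'
  10  s[17:],s[18:]  2  'dd'
  11  s[18:],s[22:]  1  'd'
  12  s[22:],s[19:]  1  'd'
  13  s[19:],s[25:]  0  ''
  14  s[25:],s[23:]  1  'e'
  15  s[23:],s[11:]  1  'e'
  16  s[11:],s[21:]  0  ''
  17  s[21:],s[20:]  1  'f'
  18  s[20:],s[16:]  0  ''
  19  s[16:],s[15:]  1  'g'
  20  s[15:],s[7:]  0  ''
  21  s[7:],s[13:]  1  'h'
  22  s[13:],s[2:]  2  'hc'
  23  s[2:],s[4:]  1  'h'
  24  s[4:],s[10:]  1  'h'
  25  s[10:],s[12:]  1  'h'

[0, 3, 1, 0, 2, 2, 0, 1, 0, 1, 2, 1, 1, 0, 1, 1, 0, 1, 0, 1, 0, 1, 2, 1, 1, 1]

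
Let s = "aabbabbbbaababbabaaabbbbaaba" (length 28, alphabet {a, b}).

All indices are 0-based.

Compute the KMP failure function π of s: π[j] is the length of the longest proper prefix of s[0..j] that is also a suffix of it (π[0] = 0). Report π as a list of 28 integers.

[0, 1, 0, 0, 1, 0, 0, 0, 0, 1, 2, 3, 1, 0, 0, 1, 0, 1, 2, 2, 3, 4, 0, 0, 1, 2, 3, 1]

π[0] = 0
j=1 s[j]='a': π[1]=1 (border 'a')
j=2 s[j]='b': k: 1→0; π[2]=0 (border '')
j=3 s[j]='b': π[3]=0 (border '')
j=4 s[j]='a': π[4]=1 (border 'a')
j=5 s[j]='b': k: 1→0; π[5]=0 (border '')
j=6 s[j]='b': π[6]=0 (border '')
j=7 s[j]='b': π[7]=0 (border '')
j=8 s[j]='b': π[8]=0 (border '')
j=9 s[j]='a': π[9]=1 (border 'a')
j=10 s[j]='a': π[10]=2 (border 'aa')
j=11 s[j]='b': π[11]=3 (border 'aab')
j=12 s[j]='a': k: 3→0; π[12]=1 (border 'a')
j=13 s[j]='b': k: 1→0; π[13]=0 (border '')
j=14 s[j]='b': π[14]=0 (border '')
j=15 s[j]='a': π[15]=1 (border 'a')
j=16 s[j]='b': k: 1→0; π[16]=0 (border '')
j=17 s[j]='a': π[17]=1 (border 'a')
j=18 s[j]='a': π[18]=2 (border 'aa')
j=19 s[j]='a': k: 2→1; π[19]=2 (border 'aa')
j=20 s[j]='b': π[20]=3 (border 'aab')
j=21 s[j]='b': π[21]=4 (border 'aabb')
j=22 s[j]='b': k: 4→0; π[22]=0 (border '')
j=23 s[j]='b': π[23]=0 (border '')
j=24 s[j]='a': π[24]=1 (border 'a')
j=25 s[j]='a': π[25]=2 (border 'aa')
j=26 s[j]='b': π[26]=3 (border 'aab')
j=27 s[j]='a': k: 3→0; π[27]=1 (border 'a')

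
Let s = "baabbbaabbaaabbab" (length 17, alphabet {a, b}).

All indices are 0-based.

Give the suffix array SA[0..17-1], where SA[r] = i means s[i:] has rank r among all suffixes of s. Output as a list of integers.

[10, 6, 11, 1, 15, 7, 12, 2, 16, 9, 5, 0, 14, 8, 4, 13, 3]

rank | idx | suffix
   0 |  10 | aaabbab
   1 |   6 | aabbaaabbab
   2 |  11 | aabbab
   3 |   1 | aabbbaabbaaabbab
   4 |  15 | ab
   5 |   7 | abbaaabbab
   6 |  12 | abbab
   7 |   2 | abbbaabbaaabbab
   8 |  16 | b
   9 |   9 | baaabbab
  10 |   5 | baabbaaabbab
  11 |   0 | baabbbaabbaaabbab
  12 |  14 | bab
  13 |   8 | bbaaabbab
  14 |   4 | bbaabbaaabbab
  15 |  13 | bbab
  16 |   3 | bbbaabbaaabbab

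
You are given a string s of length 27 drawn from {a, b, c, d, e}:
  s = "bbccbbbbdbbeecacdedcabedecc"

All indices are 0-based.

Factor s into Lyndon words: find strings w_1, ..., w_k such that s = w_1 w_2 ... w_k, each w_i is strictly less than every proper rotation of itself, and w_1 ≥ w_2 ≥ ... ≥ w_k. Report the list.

emit factor 1: 'bbcc' (i=0, period=4)
emit factor 2: 'bbbbdbbeec' (i=4, period=10)
emit factor 3: 'acdedc' (i=14, period=6)
emit factor 4: 'abedecc' (i=20, period=7)

["bbcc", "bbbbdbbeec", "acdedc", "abedecc"]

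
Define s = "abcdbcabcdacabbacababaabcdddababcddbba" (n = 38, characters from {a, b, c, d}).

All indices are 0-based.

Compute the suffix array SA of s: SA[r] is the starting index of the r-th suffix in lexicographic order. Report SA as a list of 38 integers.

[37, 21, 19, 17, 28, 12, 6, 0, 30, 22, 15, 10, 36, 20, 18, 29, 14, 35, 13, 4, 7, 1, 31, 23, 16, 11, 5, 8, 2, 32, 24, 27, 9, 34, 3, 26, 33, 25]

sorted suffixes:
  #0 SA[0]=37  'a'
  #1 SA[1]=21  'aabcdddababcddbba'
  #2 SA[2]=19  'abaabcdddababcddbba'
  #3 SA[3]=17  'ababaabcdddababcddbba'
  #4 SA[4]=28  'ababcddbba'
  #5 SA[5]=12  'abbacababaabcdddababcddbba'
  #6 SA[6]=6  'abcdacabbacababaabcdddababcddbba'
  #7 SA[7]=0  'abcdbcabcdacabbacababaabcdddababcddbba'
  #8 SA[8]=30  'abcddbba'
  #9 SA[9]=22  'abcdddababcddbba'
  #10 SA[10]=15  'acababaabcdddababcddbba'
  #11 SA[11]=10  'acabbacababaabcdddababcddbba'
  #12 SA[12]=36  'ba'
  #13 SA[13]=20  'baabcdddababcddbba'
  #14 SA[14]=18  'babaabcdddababcddbba'
  #15 SA[15]=29  'babcddbba'
  #16 SA[16]=14  'bacababaabcdddababcddbba'
  #17 SA[17]=35  'bba'
  #18 SA[18]=13  'bbacababaabcdddababcddbba'
  #19 SA[19]=4  'bcabcdacabbacababaabcdddababcddbba'
  #20 SA[20]=7  'bcdacabbacababaabcdddababcddbba'
  #21 SA[21]=1  'bcdbcabcdacabbacababaabcdddababcddbba'
  #22 SA[22]=31  'bcddbba'
  #23 SA[23]=23  'bcdddababcddbba'
  #24 SA[24]=16  'cababaabcdddababcddbba'
  #25 SA[25]=11  'cabbacababaabcdddababcddbba'
  #26 SA[26]=5  'cabcdacabbacababaabcdddababcddbba'
  #27 SA[27]=8  'cdacabbacababaabcdddababcddbba'
  #28 SA[28]=2  'cdbcabcdacabbacababaabcdddababcddbba'
  #29 SA[29]=32  'cddbba'
  #30 SA[30]=24  'cdddababcddbba'
  #31 SA[31]=27  'dababcddbba'
  #32 SA[32]=9  'dacabbacababaabcdddababcddbba'
  #33 SA[33]=34  'dbba'
  #34 SA[34]=3  'dbcabcdacabbacababaabcdddababcddbba'
  #35 SA[35]=26  'ddababcddbba'
  #36 SA[36]=33  'ddbba'
  #37 SA[37]=25  'dddababcddbba'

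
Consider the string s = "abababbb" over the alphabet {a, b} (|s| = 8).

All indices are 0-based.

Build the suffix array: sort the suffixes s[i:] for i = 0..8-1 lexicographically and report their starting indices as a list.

[0, 2, 4, 7, 1, 3, 6, 5]

rank→(start, suffix):
  0 → (0, 'abababbb')
  1 → (2, 'ababbb')
  2 → (4, 'abbb')
  3 → (7, 'b')
  4 → (1, 'bababbb')
  5 → (3, 'babbb')
  6 → (6, 'bb')
  7 → (5, 'bbb')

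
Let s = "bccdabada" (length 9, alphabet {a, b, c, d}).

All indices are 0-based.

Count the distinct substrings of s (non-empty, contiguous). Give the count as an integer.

39

rank→(start, suffix):
  0 → (8, 'a')
  1 → (4, 'abada')
  2 → (6, 'ada')
  3 → (5, 'bada')
  4 → (0, 'bccdabada')
  5 → (1, 'ccdabada')
  6 → (2, 'cdabada')
  7 → (7, 'da')
  8 → (3, 'dabada')

SA = [8, 4, 6, 5, 0, 1, 2, 7, 3]
[i] adj suffixes → lcp
  [1] 8/4 → 1 ('a')
  [2] 4/6 → 1 ('a')
  [3] 6/5 → 0 ('')
  [4] 5/0 → 1 ('b')
  [5] 0/1 → 0 ('')
  [6] 1/2 → 1 ('c')
  [7] 2/7 → 0 ('')
  [8] 7/3 → 2 ('da')

n(n+1)/2 = 9·10/2 = 45
Σ LCP = 0 + 1 + 1 + 0 + 1 + 0 + 1 + 0 + 2 = 6
distinct = 45 − 6 = 39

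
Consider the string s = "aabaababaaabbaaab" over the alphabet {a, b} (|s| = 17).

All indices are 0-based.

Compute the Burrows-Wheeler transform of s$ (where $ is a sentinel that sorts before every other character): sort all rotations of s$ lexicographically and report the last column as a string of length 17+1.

rank  rotation            last
    0  $aabaababaaabbaaab  b
    1  aaab$aabaababaaabb  b
    2  aaabbaaab$aabaabab  b
    3  aab$aabaababaaabba  a
    4  aabaababaaabbaaab$  $
    5  aababaaabbaaab$aab  b
    6  aabbaaab$aabaababa  a
    7  ab$aabaababaaabbaa  a
    8  abaaabbaaab$aabaab  b
    9  abaababaaabbaaab$a  a
   10  ababaaabbaaab$aaba  a
   11  abbaaab$aabaababaa  a
   12  b$aabaababaaabbaaa  a
   13  baaab$aabaababaaab  b
   14  baaabbaaab$aabaaba  a
   15  baababaaabbaaab$aa  a
   16  babaaabbaaab$aabaa  a
   17  bbaaab$aabaababaaa  a

bbba$baabaaaabaaaa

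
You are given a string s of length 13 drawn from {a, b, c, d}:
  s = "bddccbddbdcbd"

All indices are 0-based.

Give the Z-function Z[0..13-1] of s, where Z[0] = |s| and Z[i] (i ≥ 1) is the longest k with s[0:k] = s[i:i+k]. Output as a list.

Z[0]=13
i=1: outside box; Z[1]=0
i=2: outside box; Z[2]=0
i=3: outside box; Z[3]=0
i=4: outside box; Z[4]=0
i=5: outside box; Z[5]=3 scan→box=[5,8)
i=6: min(r-i=2, Z[1]=0)=0; Z[6]=0
i=7: min(r-i=1, Z[2]=0)=0; Z[7]=0
i=8: outside box; Z[8]=2 scan→box=[8,10)
i=9: min(r-i=1, Z[1]=0)=0; Z[9]=0
i=10: outside box; Z[10]=0
i=11: outside box; Z[11]=2 scan→box=[11,13)
i=12: min(r-i=1, Z[1]=0)=0; Z[12]=0

[13, 0, 0, 0, 0, 3, 0, 0, 2, 0, 0, 2, 0]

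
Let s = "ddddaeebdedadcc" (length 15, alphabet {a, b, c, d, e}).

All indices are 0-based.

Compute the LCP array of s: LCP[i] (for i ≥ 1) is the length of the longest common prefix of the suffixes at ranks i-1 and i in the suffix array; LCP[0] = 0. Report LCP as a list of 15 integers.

[0, 1, 0, 0, 1, 0, 2, 1, 1, 2, 3, 1, 0, 1, 1]

rank→(start, suffix):
  0 → (11, 'adcc')
  1 → (4, 'aeebdedadcc')
  2 → (7, 'bdedadcc')
  3 → (14, 'c')
  4 → (13, 'cc')
  5 → (10, 'dadcc')
  6 → (3, 'daeebdedadcc')
  7 → (12, 'dcc')
  8 → (2, 'ddaeebdedadcc')
  9 → (1, 'dddaeebdedadcc')
  10 → (0, 'ddddaeebdedadcc')
  11 → (8, 'dedadcc')
  12 → (6, 'ebdedadcc')
  13 → (9, 'edadcc')
  14 → (5, 'eebdedadcc')

SA = [11, 4, 7, 14, 13, 10, 3, 12, 2, 1, 0, 8, 6, 9, 5]
[i] adj suffixes → lcp
  [1] 11/4 → 1 ('a')
  [2] 4/7 → 0 ('')
  [3] 7/14 → 0 ('')
  [4] 14/13 → 1 ('c')
  [5] 13/10 → 0 ('')
  [6] 10/3 → 2 ('da')
  [7] 3/12 → 1 ('d')
  [8] 12/2 → 1 ('d')
  [9] 2/1 → 2 ('dd')
  [10] 1/0 → 3 ('ddd')
  [11] 0/8 → 1 ('d')
  [12] 8/6 → 0 ('')
  [13] 6/9 → 1 ('e')
  [14] 9/5 → 1 ('e')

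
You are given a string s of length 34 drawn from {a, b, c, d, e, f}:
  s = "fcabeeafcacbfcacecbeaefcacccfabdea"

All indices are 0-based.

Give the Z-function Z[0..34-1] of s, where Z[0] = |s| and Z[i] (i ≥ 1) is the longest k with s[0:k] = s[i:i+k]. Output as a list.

[34, 0, 0, 0, 0, 0, 0, 3, 0, 0, 0, 0, 3, 0, 0, 0, 0, 0, 0, 0, 0, 0, 3, 0, 0, 0, 0, 0, 1, 0, 0, 0, 0, 0]

Z[0]=34
i=1: fresh scan; Z[1]=0
i=2: fresh scan; Z[2]=0
i=3: fresh scan; Z[3]=0
i=4: fresh scan; Z[4]=0
i=5: fresh scan; Z[5]=0
i=6: fresh scan; Z[6]=0
i=7: fresh scan; Z[7]=3 extend→box=[7,10)
i=8: min(r-i=2, Z[1]=0)=0; Z[8]=0
i=9: min(r-i=1, Z[2]=0)=0; Z[9]=0
i=10: fresh scan; Z[10]=0
i=11: fresh scan; Z[11]=0
i=12: fresh scan; Z[12]=3 extend→box=[12,15)
i=13: min(r-i=2, Z[1]=0)=0; Z[13]=0
i=14: min(r-i=1, Z[2]=0)=0; Z[14]=0
i=15: fresh scan; Z[15]=0
i=16: fresh scan; Z[16]=0
i=17: fresh scan; Z[17]=0
i=18: fresh scan; Z[18]=0
i=19: fresh scan; Z[19]=0
i=20: fresh scan; Z[20]=0
i=21: fresh scan; Z[21]=0
i=22: fresh scan; Z[22]=3 extend→box=[22,25)
i=23: min(r-i=2, Z[1]=0)=0; Z[23]=0
i=24: min(r-i=1, Z[2]=0)=0; Z[24]=0
i=25: fresh scan; Z[25]=0
i=26: fresh scan; Z[26]=0
i=27: fresh scan; Z[27]=0
i=28: fresh scan; Z[28]=1 extend→box=[28,29)
i=29: fresh scan; Z[29]=0
i=30: fresh scan; Z[30]=0
i=31: fresh scan; Z[31]=0
i=32: fresh scan; Z[32]=0
i=33: fresh scan; Z[33]=0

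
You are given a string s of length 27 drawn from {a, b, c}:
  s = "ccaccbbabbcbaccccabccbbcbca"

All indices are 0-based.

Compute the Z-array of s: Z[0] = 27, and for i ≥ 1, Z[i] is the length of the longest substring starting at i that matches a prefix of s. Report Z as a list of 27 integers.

[27, 1, 0, 2, 1, 0, 0, 0, 0, 0, 1, 0, 0, 2, 2, 3, 1, 0, 0, 2, 1, 0, 0, 1, 0, 1, 0]

Z[0]=27
i=1: outside box; Z[1]=1 extend→box=[1,2)
i=2: outside box; Z[2]=0
i=3: outside box; Z[3]=2 extend→box=[3,5)
i=4: min(r-i=1, Z[1]=1)=1; Z[4]=1
i=5: outside box; Z[5]=0
i=6: outside box; Z[6]=0
i=7: outside box; Z[7]=0
i=8: outside box; Z[8]=0
i=9: outside box; Z[9]=0
i=10: outside box; Z[10]=1 extend→box=[10,11)
i=11: outside box; Z[11]=0
i=12: outside box; Z[12]=0
i=13: outside box; Z[13]=2 extend→box=[13,15)
i=14: min(r-i=1, Z[1]=1)=1; Z[14]=2 extend→box=[14,16)
i=15: min(r-i=1, Z[1]=1)=1; Z[15]=3 extend→box=[15,18)
i=16: min(r-i=2, Z[1]=1)=1; Z[16]=1
i=17: min(r-i=1, Z[2]=0)=0; Z[17]=0
i=18: outside box; Z[18]=0
i=19: outside box; Z[19]=2 extend→box=[19,21)
i=20: min(r-i=1, Z[1]=1)=1; Z[20]=1
i=21: outside box; Z[21]=0
i=22: outside box; Z[22]=0
i=23: outside box; Z[23]=1 extend→box=[23,24)
i=24: outside box; Z[24]=0
i=25: outside box; Z[25]=1 extend→box=[25,26)
i=26: outside box; Z[26]=0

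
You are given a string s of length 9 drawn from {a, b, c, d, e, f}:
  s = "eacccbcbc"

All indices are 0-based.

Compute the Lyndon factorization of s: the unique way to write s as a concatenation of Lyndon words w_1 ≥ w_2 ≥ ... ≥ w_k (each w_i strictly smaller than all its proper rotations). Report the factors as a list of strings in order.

emit factor 1: 'e' (i=0, period=1)
emit factor 2: 'acccbcbc' (i=1, period=8)

["e", "acccbcbc"]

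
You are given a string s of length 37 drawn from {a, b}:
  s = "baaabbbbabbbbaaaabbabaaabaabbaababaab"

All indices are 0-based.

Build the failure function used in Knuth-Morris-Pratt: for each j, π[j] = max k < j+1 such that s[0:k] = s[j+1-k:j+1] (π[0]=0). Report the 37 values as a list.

π[0] = 0
j=1 s[j]='a': π[1]=0 (border '')
j=2 s[j]='a': π[2]=0 (border '')
j=3 s[j]='a': π[3]=0 (border '')
j=4 s[j]='b': π[4]=1 (border 'b')
j=5 s[j]='b': k: 1→0; π[5]=1 (border 'b')
j=6 s[j]='b': k: 1→0; π[6]=1 (border 'b')
j=7 s[j]='b': k: 1→0; π[7]=1 (border 'b')
j=8 s[j]='a': π[8]=2 (border 'ba')
j=9 s[j]='b': k: 2→0; π[9]=1 (border 'b')
j=10 s[j]='b': k: 1→0; π[10]=1 (border 'b')
j=11 s[j]='b': k: 1→0; π[11]=1 (border 'b')
j=12 s[j]='b': k: 1→0; π[12]=1 (border 'b')
j=13 s[j]='a': π[13]=2 (border 'ba')
j=14 s[j]='a': π[14]=3 (border 'baa')
j=15 s[j]='a': π[15]=4 (border 'baaa')
j=16 s[j]='a': k: 4→0; π[16]=0 (border '')
j=17 s[j]='b': π[17]=1 (border 'b')
j=18 s[j]='b': k: 1→0; π[18]=1 (border 'b')
j=19 s[j]='a': π[19]=2 (border 'ba')
j=20 s[j]='b': k: 2→0; π[20]=1 (border 'b')
j=21 s[j]='a': π[21]=2 (border 'ba')
j=22 s[j]='a': π[22]=3 (border 'baa')
j=23 s[j]='a': π[23]=4 (border 'baaa')
j=24 s[j]='b': π[24]=5 (border 'baaab')
j=25 s[j]='a': k: 5→1; π[25]=2 (border 'ba')
j=26 s[j]='a': π[26]=3 (border 'baa')
j=27 s[j]='b': k: 3→0; π[27]=1 (border 'b')
j=28 s[j]='b': k: 1→0; π[28]=1 (border 'b')
j=29 s[j]='a': π[29]=2 (border 'ba')
j=30 s[j]='a': π[30]=3 (border 'baa')
j=31 s[j]='b': k: 3→0; π[31]=1 (border 'b')
j=32 s[j]='a': π[32]=2 (border 'ba')
j=33 s[j]='b': k: 2→0; π[33]=1 (border 'b')
j=34 s[j]='a': π[34]=2 (border 'ba')
j=35 s[j]='a': π[35]=3 (border 'baa')
j=36 s[j]='b': k: 3→0; π[36]=1 (border 'b')

[0, 0, 0, 0, 1, 1, 1, 1, 2, 1, 1, 1, 1, 2, 3, 4, 0, 1, 1, 2, 1, 2, 3, 4, 5, 2, 3, 1, 1, 2, 3, 1, 2, 1, 2, 3, 1]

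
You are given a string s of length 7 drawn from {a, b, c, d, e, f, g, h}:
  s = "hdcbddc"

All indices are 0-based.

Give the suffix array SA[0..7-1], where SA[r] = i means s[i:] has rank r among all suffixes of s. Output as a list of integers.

sorted suffixes:
  #0 SA[0]=3  'bddc'
  #1 SA[1]=6  'c'
  #2 SA[2]=2  'cbddc'
  #3 SA[3]=5  'dc'
  #4 SA[4]=1  'dcbddc'
  #5 SA[5]=4  'ddc'
  #6 SA[6]=0  'hdcbddc'

[3, 6, 2, 5, 1, 4, 0]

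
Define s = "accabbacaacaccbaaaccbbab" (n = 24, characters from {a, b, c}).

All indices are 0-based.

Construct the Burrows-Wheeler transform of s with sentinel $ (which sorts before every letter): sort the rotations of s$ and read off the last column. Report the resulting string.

bbcabcba$caacbbcaacaccaaa

rank  rotation                   last
    0  $accabbacaacaccbaaaccbbab  b
    1  aaaccbbab$accabbacaacaccb  b
    2  aacaccbaaaccbbab$accabbac  c
    3  aaccbbab$accabbacaacaccba  a
    4  ab$accabbacaacaccbaaaccbb  b
    5  abbacaacaccbaaaccbbab$acc  c
    6  acaacaccbaaaccbbab$accabb  b
    7  acaccbaaaccbbab$accabbaca  a
    8  accabbacaacaccbaaaccbbab$  $
    9  accbaaaccbbab$accabbacaac  c
   10  accbbab$accabbacaacaccbaa  a
   11  b$accabbacaacaccbaaaccbba  a
   12  baaaccbbab$accabbacaacacc  c
   13  bab$accabbacaacaccbaaaccb  b
   14  bacaacaccbaaaccbbab$accab  b
   15  bbab$accabbacaacaccbaaacc  c
   16  bbacaacaccbaaaccbbab$acca  a
   17  caacaccbaaaccbbab$accabba  a
   18  cabbacaacaccbaaaccbbab$ac  c
   19  caccbaaaccbbab$accabbacaa  a
   20  cbaaaccbbab$accabbacaacac  c
   21  cbbab$accabbacaacaccbaaac  c
   22  ccabbacaacaccbaaaccbbab$a  a
   23  ccbaaaccbbab$accabbacaaca  a
   24  ccbbab$accabbacaacaccbaaa  a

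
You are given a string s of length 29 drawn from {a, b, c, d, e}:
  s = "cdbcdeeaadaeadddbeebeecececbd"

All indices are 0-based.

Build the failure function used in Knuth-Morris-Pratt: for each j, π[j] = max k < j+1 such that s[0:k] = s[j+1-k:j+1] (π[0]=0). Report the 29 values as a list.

[0, 0, 0, 1, 2, 0, 0, 0, 0, 0, 0, 0, 0, 0, 0, 0, 0, 0, 0, 0, 0, 0, 1, 0, 1, 0, 1, 0, 0]

π[0] = 0
j=1 s[j]='d': π[1]=0 (border '')
j=2 s[j]='b': π[2]=0 (border '')
j=3 s[j]='c': π[3]=1 (border 'c')
j=4 s[j]='d': π[4]=2 (border 'cd')
j=5 s[j]='e': k: 2→0; π[5]=0 (border '')
j=6 s[j]='e': π[6]=0 (border '')
j=7 s[j]='a': π[7]=0 (border '')
j=8 s[j]='a': π[8]=0 (border '')
j=9 s[j]='d': π[9]=0 (border '')
j=10 s[j]='a': π[10]=0 (border '')
j=11 s[j]='e': π[11]=0 (border '')
j=12 s[j]='a': π[12]=0 (border '')
j=13 s[j]='d': π[13]=0 (border '')
j=14 s[j]='d': π[14]=0 (border '')
j=15 s[j]='d': π[15]=0 (border '')
j=16 s[j]='b': π[16]=0 (border '')
j=17 s[j]='e': π[17]=0 (border '')
j=18 s[j]='e': π[18]=0 (border '')
j=19 s[j]='b': π[19]=0 (border '')
j=20 s[j]='e': π[20]=0 (border '')
j=21 s[j]='e': π[21]=0 (border '')
j=22 s[j]='c': π[22]=1 (border 'c')
j=23 s[j]='e': k: 1→0; π[23]=0 (border '')
j=24 s[j]='c': π[24]=1 (border 'c')
j=25 s[j]='e': k: 1→0; π[25]=0 (border '')
j=26 s[j]='c': π[26]=1 (border 'c')
j=27 s[j]='b': k: 1→0; π[27]=0 (border '')
j=28 s[j]='d': π[28]=0 (border '')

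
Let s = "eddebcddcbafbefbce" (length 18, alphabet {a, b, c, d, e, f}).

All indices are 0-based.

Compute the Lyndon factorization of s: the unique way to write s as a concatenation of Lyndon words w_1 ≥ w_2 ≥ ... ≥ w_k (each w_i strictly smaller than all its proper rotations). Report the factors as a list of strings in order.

emit factor 1: 'e' (i=0, period=1)
emit factor 2: 'dde' (i=1, period=3)
emit factor 3: 'bcddc' (i=4, period=5)
emit factor 4: 'b' (i=9, period=1)
emit factor 5: 'afbefbce' (i=10, period=8)

["e", "dde", "bcddc", "b", "afbefbce"]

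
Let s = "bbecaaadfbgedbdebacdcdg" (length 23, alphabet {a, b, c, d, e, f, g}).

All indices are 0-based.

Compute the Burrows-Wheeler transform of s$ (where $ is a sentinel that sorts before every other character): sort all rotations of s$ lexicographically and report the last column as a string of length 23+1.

gcabae$dbfeadecbacdbgddb

rank  rotation                  last
    0  $bbecaaadfbgedbdebacdcdg  g
    1  aaadfbgedbdebacdcdg$bbec  c
    2  aadfbgedbdebacdcdg$bbeca  a
    3  acdcdg$bbecaaadfbgedbdeb  b
    4  adfbgedbdebacdcdg$bbecaa  a
    5  bacdcdg$bbecaaadfbgedbde  e
    6  bbecaaadfbgedbdebacdcdg$  $
    7  bdebacdcdg$bbecaaadfbged  d
    8  becaaadfbgedbdebacdcdg$b  b
    9  bgedbdebacdcdg$bbecaaadf  f
   10  caaadfbgedbdebacdcdg$bbe  e
   11  cdcdg$bbecaaadfbgedbdeba  a
   12  cdg$bbecaaadfbgedbdebacd  d
   13  dbdebacdcdg$bbecaaadfbge  e
   14  dcdg$bbecaaadfbgedbdebac  c
   15  debacdcdg$bbecaaadfbgedb  b
   16  dfbgedbdebacdcdg$bbecaaa  a
   17  dg$bbecaaadfbgedbdebacdc  c
   18  ebacdcdg$bbecaaadfbgedbd  d
   19  ecaaadfbgedbdebacdcdg$bb  b
   20  edbdebacdcdg$bbecaaadfbg  g
   21  fbgedbdebacdcdg$bbecaaad  d
   22  g$bbecaaadfbgedbdebacdcd  d
   23  gedbdebacdcdg$bbecaaadfb  b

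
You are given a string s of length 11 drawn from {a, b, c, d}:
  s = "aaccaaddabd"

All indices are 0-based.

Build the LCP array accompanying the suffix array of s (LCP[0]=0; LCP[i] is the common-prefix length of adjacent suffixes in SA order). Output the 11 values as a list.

[0, 2, 1, 1, 1, 0, 0, 1, 0, 1, 1]

sorted suffixes:
  #0 SA[0]=0  'aaccaaddabd'
  #1 SA[1]=4  'aaddabd'
  #2 SA[2]=8  'abd'
  #3 SA[3]=1  'accaaddabd'
  #4 SA[4]=5  'addabd'
  #5 SA[5]=9  'bd'
  #6 SA[6]=3  'caaddabd'
  #7 SA[7]=2  'ccaaddabd'
  #8 SA[8]=10  'd'
  #9 SA[9]=7  'dabd'
  #10 SA[10]=6  'ddabd'

SA = [0, 4, 8, 1, 5, 9, 3, 2, 10, 7, 6]
[i] adj suffixes → lcp
  [1] 0/4 → 2 ('aa')
  [2] 4/8 → 1 ('a')
  [3] 8/1 → 1 ('a')
  [4] 1/5 → 1 ('a')
  [5] 5/9 → 0 ('')
  [6] 9/3 → 0 ('')
  [7] 3/2 → 1 ('c')
  [8] 2/10 → 0 ('')
  [9] 10/7 → 1 ('d')
  [10] 7/6 → 1 ('d')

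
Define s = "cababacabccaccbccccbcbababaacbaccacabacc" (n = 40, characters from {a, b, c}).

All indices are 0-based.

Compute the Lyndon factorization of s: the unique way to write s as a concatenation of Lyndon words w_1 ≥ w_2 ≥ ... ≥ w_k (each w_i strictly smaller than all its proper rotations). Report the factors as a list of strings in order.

["c", "ababacabccaccbccccbcb", "ab", "ab", "aacbaccacabacc"]

emit factor 1: 'c' (i=0, period=1)
emit factor 2: 'ababacabccaccbccccbcb' (i=1, period=21)
emit factor 3: 'ab' (i=22, period=2)
emit factor 4: 'ab' (i=24, period=2)
emit factor 5: 'aacbaccacabacc' (i=26, period=14)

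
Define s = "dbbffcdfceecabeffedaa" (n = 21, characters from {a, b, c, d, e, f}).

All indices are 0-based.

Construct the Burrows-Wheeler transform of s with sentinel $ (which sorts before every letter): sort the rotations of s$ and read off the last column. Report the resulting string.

rank  rotation                last
    0  $dbbffcdfceecabeffedaa  a
    1  a$dbbffcdfceecabeffeda  a
    2  aa$dbbffcdfceecabeffed  d
    3  abeffedaa$dbbffcdfceec  c
    4  bbffcdfceecabeffedaa$d  d
    5  beffedaa$dbbffcdfceeca  a
    6  bffcdfceecabeffedaa$db  b
    7  cabeffedaa$dbbffcdfcee  e
    8  cdfceecabeffedaa$dbbff  f
    9  ceecabeffedaa$dbbffcdf  f
   10  daa$dbbffcdfceecabeffe  e
   11  dbbffcdfceecabeffedaa$  $
   12  dfceecabeffedaa$dbbffc  c
   13  ecabeffedaa$dbbffcdfce  e
   14  edaa$dbbffcdfceecabeff  f
   15  eecabeffedaa$dbbffcdfc  c
   16  effedaa$dbbffcdfceecab  b
   17  fcdfceecabeffedaa$dbbf  f
   18  fceecabeffedaa$dbbffcd  d
   19  fedaa$dbbffcdfceecabef  f
   20  ffcdfceecabeffedaa$dbb  b
   21  ffedaa$dbbffcdfceecabe  e

aadcdabeffe$cefcbfdfbe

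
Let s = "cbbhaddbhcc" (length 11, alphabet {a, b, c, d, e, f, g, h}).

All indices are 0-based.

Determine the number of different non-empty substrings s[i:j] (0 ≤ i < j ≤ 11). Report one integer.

rank | idx | suffix
   0 |   4 | addbhcc
   1 |   1 | bbhaddbhcc
   2 |   2 | bhaddbhcc
   3 |   7 | bhcc
   4 |  10 | c
   5 |   0 | cbbhaddbhcc
   6 |   9 | cc
   7 |   6 | dbhcc
   8 |   5 | ddbhcc
   9 |   3 | haddbhcc
  10 |   8 | hcc

SA = [4, 1, 2, 7, 10, 0, 9, 6, 5, 3, 8]
[i] adj suffixes → lcp
  [1] 4/1 → 0 ('')
  [2] 1/2 → 1 ('b')
  [3] 2/7 → 2 ('bh')
  [4] 7/10 → 0 ('')
  [5] 10/0 → 1 ('c')
  [6] 0/9 → 1 ('c')
  [7] 9/6 → 0 ('')
  [8] 6/5 → 1 ('d')
  [9] 5/3 → 0 ('')
  [10] 3/8 → 1 ('h')

n(n+1)/2 = 11·12/2 = 66
Σ LCP = 0 + 0 + 1 + 2 + 0 + 1 + 1 + 0 + 1 + 0 + 1 = 7
distinct = 66 − 7 = 59

59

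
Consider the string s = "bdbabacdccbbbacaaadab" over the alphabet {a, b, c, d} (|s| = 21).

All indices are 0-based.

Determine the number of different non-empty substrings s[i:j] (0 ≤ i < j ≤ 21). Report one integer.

207

sorted suffixes:
  #0 SA[0]=15  'aaadab'
  #1 SA[1]=16  'aadab'
  #2 SA[2]=19  'ab'
  #3 SA[3]=3  'abacdccbbbacaaadab'
  #4 SA[4]=13  'acaaadab'
  #5 SA[5]=5  'acdccbbbacaaadab'
  #6 SA[6]=17  'adab'
  #7 SA[7]=20  'b'
  #8 SA[8]=2  'babacdccbbbacaaadab'
  #9 SA[9]=12  'bacaaadab'
  #10 SA[10]=4  'bacdccbbbacaaadab'
  #11 SA[11]=11  'bbacaaadab'
  #12 SA[12]=10  'bbbacaaadab'
  #13 SA[13]=0  'bdbabacdccbbbacaaadab'
  #14 SA[14]=14  'caaadab'
  #15 SA[15]=9  'cbbbacaaadab'
  #16 SA[16]=8  'ccbbbacaaadab'
  #17 SA[17]=6  'cdccbbbacaaadab'
  #18 SA[18]=18  'dab'
  #19 SA[19]=1  'dbabacdccbbbacaaadab'
  #20 SA[20]=7  'dccbbbacaaadab'

SA = [15, 16, 19, 3, 13, 5, 17, 20, 2, 12, 4, 11, 10, 0, 14, 9, 8, 6, 18, 1, 7]
[i] adj suffixes → lcp
  [1] 15/16 → 2 ('aa')
  [2] 16/19 → 1 ('a')
  [3] 19/3 → 2 ('ab')
  [4] 3/13 → 1 ('a')
  [5] 13/5 → 2 ('ac')
  [6] 5/17 → 1 ('a')
  [7] 17/20 → 0 ('')
  [8] 20/2 → 1 ('b')
  [9] 2/12 → 2 ('ba')
  [10] 12/4 → 3 ('bac')
  [11] 4/11 → 1 ('b')
  [12] 11/10 → 2 ('bb')
  [13] 10/0 → 1 ('b')
  [14] 0/14 → 0 ('')
  [15] 14/9 → 1 ('c')
  [16] 9/8 → 1 ('c')
  [17] 8/6 → 1 ('c')
  [18] 6/18 → 0 ('')
  [19] 18/1 → 1 ('d')
  [20] 1/7 → 1 ('d')

n(n+1)/2 = 21·22/2 = 231
Σ LCP = 0 + 2 + 1 + 2 + 1 + 2 + 1 + 0 + 1 + 2 + 3 + 1 + 2 + 1 + 0 + 1 + 1 + 1 + 0 + 1 + 1 = 24
distinct = 231 − 24 = 207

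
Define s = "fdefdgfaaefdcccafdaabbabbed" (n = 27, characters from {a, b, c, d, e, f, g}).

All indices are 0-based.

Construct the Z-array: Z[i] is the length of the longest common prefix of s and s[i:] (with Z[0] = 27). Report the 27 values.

Z[0]=27
i=1: i≥r, start 0; Z[1]=0
i=2: i≥r, start 0; Z[2]=0
i=3: i≥r, start 0; Z[3]=2 grow→box=[3,5)
i=4: min(r-i=1, Z[1]=0)=0; Z[4]=0
i=5: i≥r, start 0; Z[5]=0
i=6: i≥r, start 0; Z[6]=1 grow→box=[6,7)
i=7: i≥r, start 0; Z[7]=0
i=8: i≥r, start 0; Z[8]=0
i=9: i≥r, start 0; Z[9]=0
i=10: i≥r, start 0; Z[10]=2 grow→box=[10,12)
i=11: min(r-i=1, Z[1]=0)=0; Z[11]=0
i=12: i≥r, start 0; Z[12]=0
i=13: i≥r, start 0; Z[13]=0
i=14: i≥r, start 0; Z[14]=0
i=15: i≥r, start 0; Z[15]=0
i=16: i≥r, start 0; Z[16]=2 grow→box=[16,18)
i=17: min(r-i=1, Z[1]=0)=0; Z[17]=0
i=18: i≥r, start 0; Z[18]=0
i=19: i≥r, start 0; Z[19]=0
i=20: i≥r, start 0; Z[20]=0
i=21: i≥r, start 0; Z[21]=0
i=22: i≥r, start 0; Z[22]=0
i=23: i≥r, start 0; Z[23]=0
i=24: i≥r, start 0; Z[24]=0
i=25: i≥r, start 0; Z[25]=0
i=26: i≥r, start 0; Z[26]=0

[27, 0, 0, 2, 0, 0, 1, 0, 0, 0, 2, 0, 0, 0, 0, 0, 2, 0, 0, 0, 0, 0, 0, 0, 0, 0, 0]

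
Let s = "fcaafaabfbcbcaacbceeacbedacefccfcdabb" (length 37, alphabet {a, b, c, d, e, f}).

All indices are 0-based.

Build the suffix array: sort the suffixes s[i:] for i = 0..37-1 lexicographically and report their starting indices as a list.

[5, 13, 2, 34, 6, 14, 20, 25, 3, 36, 35, 11, 9, 16, 22, 7, 12, 1, 10, 15, 21, 29, 32, 17, 26, 30, 33, 24, 19, 23, 18, 27, 4, 8, 0, 28, 31]

rank→(start, suffix):
  0 → (5, 'aabfbcbcaacbceeacbedacefccfcdabb')
  1 → (13, 'aacbceeacbedacefccfcdabb')
  2 → (2, 'aafaabfbcbcaacbceeacbedacefccfcdabb')
  3 → (34, 'abb')
  4 → (6, 'abfbcbcaacbceeacbedacefccfcdabb')
  5 → (14, 'acbceeacbedacefccfcdabb')
  6 → (20, 'acbedacefccfcdabb')
  7 → (25, 'acefccfcdabb')
  8 → (3, 'afaabfbcbcaacbceeacbedacefccfcdabb')
  9 → (36, 'b')
  10 → (35, 'bb')
  11 → (11, 'bcaacbceeacbedacefccfcdabb')
  12 → (9, 'bcbcaacbceeacbedacefccfcdabb')
  13 → (16, 'bceeacbedacefccfcdabb')
  14 → (22, 'bedacefccfcdabb')
  15 → (7, 'bfbcbcaacbceeacbedacefccfcdabb')
  16 → (12, 'caacbceeacbedacefccfcdabb')
  17 → (1, 'caafaabfbcbcaacbceeacbedacefccfcdabb')
  18 → (10, 'cbcaacbceeacbedacefccfcdabb')
  19 → (15, 'cbceeacbedacefccfcdabb')
  20 → (21, 'cbedacefccfcdabb')
  21 → (29, 'ccfcdabb')
  22 → (32, 'cdabb')
  23 → (17, 'ceeacbedacefccfcdabb')
  24 → (26, 'cefccfcdabb')
  25 → (30, 'cfcdabb')
  26 → (33, 'dabb')
  27 → (24, 'dacefccfcdabb')
  28 → (19, 'eacbedacefccfcdabb')
  29 → (23, 'edacefccfcdabb')
  30 → (18, 'eeacbedacefccfcdabb')
  31 → (27, 'efccfcdabb')
  32 → (4, 'faabfbcbcaacbceeacbedacefccfcdabb')
  33 → (8, 'fbcbcaacbceeacbedacefccfcdabb')
  34 → (0, 'fcaafaabfbcbcaacbceeacbedacefccfcdabb')
  35 → (28, 'fccfcdabb')
  36 → (31, 'fcdabb')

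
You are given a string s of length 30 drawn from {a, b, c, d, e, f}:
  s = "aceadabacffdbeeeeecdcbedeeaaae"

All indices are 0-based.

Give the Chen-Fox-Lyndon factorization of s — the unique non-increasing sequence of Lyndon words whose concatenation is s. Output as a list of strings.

["acead", "abacffdbeeeeecdcbedee", "aaae"]

emit factor 1: 'acead' (i=0, period=5)
emit factor 2: 'abacffdbeeeeecdcbedee' (i=5, period=21)
emit factor 3: 'aaae' (i=26, period=4)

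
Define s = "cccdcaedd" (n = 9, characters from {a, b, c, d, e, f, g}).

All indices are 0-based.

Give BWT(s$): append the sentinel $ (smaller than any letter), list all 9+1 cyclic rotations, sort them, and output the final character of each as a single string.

dcd$ccdcea

rank  rotation    last
    0  $cccdcaedd  d
    1  aedd$cccdc  c
    2  caedd$cccd  d
    3  cccdcaedd$  $
    4  ccdcaedd$c  c
    5  cdcaedd$cc  c
    6  d$cccdcaed  d
    7  dcaedd$ccc  c
    8  dd$cccdcae  e
    9  edd$cccdca  a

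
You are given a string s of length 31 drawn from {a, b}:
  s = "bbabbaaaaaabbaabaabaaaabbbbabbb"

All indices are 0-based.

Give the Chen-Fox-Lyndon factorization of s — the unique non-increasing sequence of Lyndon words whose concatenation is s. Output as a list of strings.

["b", "b", "abb", "aaaaaabbaabaabaaaabbbbabbb"]

emit factor 1: 'b' (i=0, period=1)
emit factor 2: 'b' (i=1, period=1)
emit factor 3: 'abb' (i=2, period=3)
emit factor 4: 'aaaaaabbaabaabaaaabbbbabbb' (i=5, period=26)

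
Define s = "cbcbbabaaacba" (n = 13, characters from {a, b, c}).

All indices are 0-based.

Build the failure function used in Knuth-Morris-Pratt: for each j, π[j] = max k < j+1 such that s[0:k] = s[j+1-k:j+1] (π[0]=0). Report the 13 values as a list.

[0, 0, 1, 2, 0, 0, 0, 0, 0, 0, 1, 2, 0]

π[0] = 0
j=1 s[j]='b': π[1]=0 (border '')
j=2 s[j]='c': π[2]=1 (border 'c')
j=3 s[j]='b': π[3]=2 (border 'cb')
j=4 s[j]='b': k: 2→0; π[4]=0 (border '')
j=5 s[j]='a': π[5]=0 (border '')
j=6 s[j]='b': π[6]=0 (border '')
j=7 s[j]='a': π[7]=0 (border '')
j=8 s[j]='a': π[8]=0 (border '')
j=9 s[j]='a': π[9]=0 (border '')
j=10 s[j]='c': π[10]=1 (border 'c')
j=11 s[j]='b': π[11]=2 (border 'cb')
j=12 s[j]='a': k: 2→0; π[12]=0 (border '')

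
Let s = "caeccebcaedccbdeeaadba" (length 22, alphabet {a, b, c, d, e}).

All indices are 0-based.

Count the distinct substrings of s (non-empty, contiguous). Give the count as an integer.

rank | idx | suffix
   0 |  21 | a
   1 |  17 | aadba
   2 |  18 | adba
   3 |   1 | aeccebcaedccbdeeaadba
   4 |   8 | aedccbdeeaadba
   5 |  20 | ba
   6 |   6 | bcaedccbdeeaadba
   7 |  13 | bdeeaadba
   8 |   0 | caeccebcaedccbdeeaadba
   9 |   7 | caedccbdeeaadba
  10 |  12 | cbdeeaadba
  11 |  11 | ccbdeeaadba
  12 |   3 | ccebcaedccbdeeaadba
  13 |   4 | cebcaedccbdeeaadba
  14 |  19 | dba
  15 |  10 | dccbdeeaadba
  16 |  14 | deeaadba
  17 |  16 | eaadba
  18 |   5 | ebcaedccbdeeaadba
  19 |   2 | eccebcaedccbdeeaadba
  20 |   9 | edccbdeeaadba
  21 |  15 | eeaadba

SA = [21, 17, 18, 1, 8, 20, 6, 13, 0, 7, 12, 11, 3, 4, 19, 10, 14, 16, 5, 2, 9, 15]
[i] adj suffixes → lcp
  [1] 21/17 → 1 ('a')
  [2] 17/18 → 1 ('a')
  [3] 18/1 → 1 ('a')
  [4] 1/8 → 2 ('ae')
  [5] 8/20 → 0 ('')
  [6] 20/6 → 1 ('b')
  [7] 6/13 → 1 ('b')
  [8] 13/0 → 0 ('')
  [9] 0/7 → 3 ('cae')
  [10] 7/12 → 1 ('c')
  [11] 12/11 → 1 ('c')
  [12] 11/3 → 2 ('cc')
  [13] 3/4 → 1 ('c')
  [14] 4/19 → 0 ('')
  [15] 19/10 → 1 ('d')
  [16] 10/14 → 1 ('d')
  [17] 14/16 → 0 ('')
  [18] 16/5 → 1 ('e')
  [19] 5/2 → 1 ('e')
  [20] 2/9 → 1 ('e')
  [21] 9/15 → 1 ('e')

n(n+1)/2 = 22·23/2 = 253
Σ LCP = 0 + 1 + 1 + 1 + 2 + 0 + 1 + 1 + 0 + 3 + 1 + 1 + 2 + 1 + 0 + 1 + 1 + 0 + 1 + 1 + 1 + 1 = 21
distinct = 253 − 21 = 232

232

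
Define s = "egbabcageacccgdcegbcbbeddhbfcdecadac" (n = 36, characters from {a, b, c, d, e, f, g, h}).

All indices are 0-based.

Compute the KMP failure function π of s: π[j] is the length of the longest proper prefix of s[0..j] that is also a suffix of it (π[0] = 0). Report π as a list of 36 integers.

[0, 0, 0, 0, 0, 0, 0, 0, 1, 0, 0, 0, 0, 0, 0, 0, 1, 2, 3, 0, 0, 0, 1, 0, 0, 0, 0, 0, 0, 0, 1, 0, 0, 0, 0, 0]

π[0] = 0
j=1 s[j]='g': π[1]=0 (border '')
j=2 s[j]='b': π[2]=0 (border '')
j=3 s[j]='a': π[3]=0 (border '')
j=4 s[j]='b': π[4]=0 (border '')
j=5 s[j]='c': π[5]=0 (border '')
j=6 s[j]='a': π[6]=0 (border '')
j=7 s[j]='g': π[7]=0 (border '')
j=8 s[j]='e': π[8]=1 (border 'e')
j=9 s[j]='a': k: 1→0; π[9]=0 (border '')
j=10 s[j]='c': π[10]=0 (border '')
j=11 s[j]='c': π[11]=0 (border '')
j=12 s[j]='c': π[12]=0 (border '')
j=13 s[j]='g': π[13]=0 (border '')
j=14 s[j]='d': π[14]=0 (border '')
j=15 s[j]='c': π[15]=0 (border '')
j=16 s[j]='e': π[16]=1 (border 'e')
j=17 s[j]='g': π[17]=2 (border 'eg')
j=18 s[j]='b': π[18]=3 (border 'egb')
j=19 s[j]='c': k: 3→0; π[19]=0 (border '')
j=20 s[j]='b': π[20]=0 (border '')
j=21 s[j]='b': π[21]=0 (border '')
j=22 s[j]='e': π[22]=1 (border 'e')
j=23 s[j]='d': k: 1→0; π[23]=0 (border '')
j=24 s[j]='d': π[24]=0 (border '')
j=25 s[j]='h': π[25]=0 (border '')
j=26 s[j]='b': π[26]=0 (border '')
j=27 s[j]='f': π[27]=0 (border '')
j=28 s[j]='c': π[28]=0 (border '')
j=29 s[j]='d': π[29]=0 (border '')
j=30 s[j]='e': π[30]=1 (border 'e')
j=31 s[j]='c': k: 1→0; π[31]=0 (border '')
j=32 s[j]='a': π[32]=0 (border '')
j=33 s[j]='d': π[33]=0 (border '')
j=34 s[j]='a': π[34]=0 (border '')
j=35 s[j]='c': π[35]=0 (border '')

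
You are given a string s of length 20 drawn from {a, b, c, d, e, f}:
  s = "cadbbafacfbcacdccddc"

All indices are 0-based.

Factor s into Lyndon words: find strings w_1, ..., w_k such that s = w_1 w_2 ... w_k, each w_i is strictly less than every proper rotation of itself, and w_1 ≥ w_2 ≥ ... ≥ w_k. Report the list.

emit factor 1: 'c' (i=0, period=1)
emit factor 2: 'adbbaf' (i=1, period=6)
emit factor 3: 'acfbc' (i=7, period=5)
emit factor 4: 'acdccddc' (i=12, period=8)

["c", "adbbaf", "acfbc", "acdccddc"]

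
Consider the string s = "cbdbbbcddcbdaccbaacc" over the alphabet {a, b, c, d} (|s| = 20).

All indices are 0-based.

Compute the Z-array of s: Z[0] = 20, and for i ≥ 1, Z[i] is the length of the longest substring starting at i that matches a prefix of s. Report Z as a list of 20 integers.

Z[0]=20
i=1: fresh scan; Z[1]=0
i=2: fresh scan; Z[2]=0
i=3: fresh scan; Z[3]=0
i=4: fresh scan; Z[4]=0
i=5: fresh scan; Z[5]=0
i=6: fresh scan; Z[6]=1 grow→box=[6,7)
i=7: fresh scan; Z[7]=0
i=8: fresh scan; Z[8]=0
i=9: fresh scan; Z[9]=3 grow→box=[9,12)
i=10: min(r-i=2, Z[1]=0)=0; Z[10]=0
i=11: min(r-i=1, Z[2]=0)=0; Z[11]=0
i=12: fresh scan; Z[12]=0
i=13: fresh scan; Z[13]=1 grow→box=[13,14)
i=14: fresh scan; Z[14]=2 grow→box=[14,16)
i=15: min(r-i=1, Z[1]=0)=0; Z[15]=0
i=16: fresh scan; Z[16]=0
i=17: fresh scan; Z[17]=0
i=18: fresh scan; Z[18]=1 grow→box=[18,19)
i=19: fresh scan; Z[19]=1 grow→box=[19,20)

[20, 0, 0, 0, 0, 0, 1, 0, 0, 3, 0, 0, 0, 1, 2, 0, 0, 0, 1, 1]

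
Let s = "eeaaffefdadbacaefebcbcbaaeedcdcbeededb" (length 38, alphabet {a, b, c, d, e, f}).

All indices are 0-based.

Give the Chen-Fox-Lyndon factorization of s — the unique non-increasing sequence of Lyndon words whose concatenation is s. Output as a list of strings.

emit factor 1: 'e' (i=0, period=1)
emit factor 2: 'e' (i=1, period=1)
emit factor 3: 'aaffefdadbacaefebcbcb' (i=2, period=21)
emit factor 4: 'aaeedcdcbeededb' (i=23, period=15)

["e", "e", "aaffefdadbacaefebcbcb", "aaeedcdcbeededb"]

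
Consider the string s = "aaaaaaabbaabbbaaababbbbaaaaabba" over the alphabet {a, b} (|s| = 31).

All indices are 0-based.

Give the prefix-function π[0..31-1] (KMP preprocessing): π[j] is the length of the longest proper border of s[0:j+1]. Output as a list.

π[0] = 0
j=1 s[j]='a': π[1]=1 (border 'a')
j=2 s[j]='a': π[2]=2 (border 'aa')
j=3 s[j]='a': π[3]=3 (border 'aaa')
j=4 s[j]='a': π[4]=4 (border 'aaaa')
j=5 s[j]='a': π[5]=5 (border 'aaaaa')
j=6 s[j]='a': π[6]=6 (border 'aaaaaa')
j=7 s[j]='b': k: 6→5→4→3→2→1→0; π[7]=0 (border '')
j=8 s[j]='b': π[8]=0 (border '')
j=9 s[j]='a': π[9]=1 (border 'a')
j=10 s[j]='a': π[10]=2 (border 'aa')
j=11 s[j]='b': k: 2→1→0; π[11]=0 (border '')
j=12 s[j]='b': π[12]=0 (border '')
j=13 s[j]='b': π[13]=0 (border '')
j=14 s[j]='a': π[14]=1 (border 'a')
j=15 s[j]='a': π[15]=2 (border 'aa')
j=16 s[j]='a': π[16]=3 (border 'aaa')
j=17 s[j]='b': k: 3→2→1→0; π[17]=0 (border '')
j=18 s[j]='a': π[18]=1 (border 'a')
j=19 s[j]='b': k: 1→0; π[19]=0 (border '')
j=20 s[j]='b': π[20]=0 (border '')
j=21 s[j]='b': π[21]=0 (border '')
j=22 s[j]='b': π[22]=0 (border '')
j=23 s[j]='a': π[23]=1 (border 'a')
j=24 s[j]='a': π[24]=2 (border 'aa')
j=25 s[j]='a': π[25]=3 (border 'aaa')
j=26 s[j]='a': π[26]=4 (border 'aaaa')
j=27 s[j]='a': π[27]=5 (border 'aaaaa')
j=28 s[j]='b': k: 5→4→3→2→1→0; π[28]=0 (border '')
j=29 s[j]='b': π[29]=0 (border '')
j=30 s[j]='a': π[30]=1 (border 'a')

[0, 1, 2, 3, 4, 5, 6, 0, 0, 1, 2, 0, 0, 0, 1, 2, 3, 0, 1, 0, 0, 0, 0, 1, 2, 3, 4, 5, 0, 0, 1]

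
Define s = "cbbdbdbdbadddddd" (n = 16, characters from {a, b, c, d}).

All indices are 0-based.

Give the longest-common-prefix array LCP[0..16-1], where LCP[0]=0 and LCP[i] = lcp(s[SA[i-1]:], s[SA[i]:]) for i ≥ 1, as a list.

sorted suffixes:
  #0 SA[0]=9  'adddddd'
  #1 SA[1]=8  'badddddd'
  #2 SA[2]=1  'bbdbdbdbadddddd'
  #3 SA[3]=6  'bdbadddddd'
  #4 SA[4]=4  'bdbdbadddddd'
  #5 SA[5]=2  'bdbdbdbadddddd'
  #6 SA[6]=0  'cbbdbdbdbadddddd'
  #7 SA[7]=15  'd'
  #8 SA[8]=7  'dbadddddd'
  #9 SA[9]=5  'dbdbadddddd'
  #10 SA[10]=3  'dbdbdbadddddd'
  #11 SA[11]=14  'dd'
  #12 SA[12]=13  'ddd'
  #13 SA[13]=12  'dddd'
  #14 SA[14]=11  'ddddd'
  #15 SA[15]=10  'dddddd'

SA = [9, 8, 1, 6, 4, 2, 0, 15, 7, 5, 3, 14, 13, 12, 11, 10]
i: (SA[i-1],SA[i]) lcp shared
  1: (9,8) 0 ''
  2: (8,1) 1 'b'
  3: (1,6) 1 'b'
  4: (6,4) 3 'bdb'
  5: (4,2) 5 'bdbdb'
  6: (2,0) 0 ''
  7: (0,15) 0 ''
  8: (15,7) 1 'd'
  9: (7,5) 2 'db'
  10: (5,3) 4 'dbdb'
  11: (3,14) 1 'd'
  12: (14,13) 2 'dd'
  13: (13,12) 3 'ddd'
  14: (12,11) 4 'dddd'
  15: (11,10) 5 'ddddd'

[0, 0, 1, 1, 3, 5, 0, 0, 1, 2, 4, 1, 2, 3, 4, 5]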